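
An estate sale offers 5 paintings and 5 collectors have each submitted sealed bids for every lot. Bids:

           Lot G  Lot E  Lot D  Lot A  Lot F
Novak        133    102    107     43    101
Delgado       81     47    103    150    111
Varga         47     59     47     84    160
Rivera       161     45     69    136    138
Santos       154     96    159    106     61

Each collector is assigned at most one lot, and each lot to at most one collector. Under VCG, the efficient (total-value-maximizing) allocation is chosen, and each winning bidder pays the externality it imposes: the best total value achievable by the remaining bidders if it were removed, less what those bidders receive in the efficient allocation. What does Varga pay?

Efficient allocation: Novak→Lot E ($102), Delgado→Lot A ($150), Varga→Lot F ($160), Rivera→Lot G ($161), Santos→Lot D ($159); total welfare W = $732.
Varga receives Lot F at value $160, so the others get W − 160 = $572.
Without Varga: best allocation of the remaining 4 bidders over all 5 lots is Novak→Lot G ($133), Delgado→Lot A ($150), Rivera→Lot F ($138), Santos→Lot D ($159), total $580.
VCG payment = (others' best without Varga) − (others' welfare with Varga) = 580 − 572 = $8.

Varga pays $8.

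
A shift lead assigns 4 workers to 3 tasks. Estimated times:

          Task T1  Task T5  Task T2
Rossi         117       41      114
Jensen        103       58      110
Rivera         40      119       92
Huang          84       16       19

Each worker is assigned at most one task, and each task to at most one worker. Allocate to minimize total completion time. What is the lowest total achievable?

Min total: 100 min

Optimal: Rivera→Task T1 (40 min), Rossi→Task T5 (41 min), Huang→Task T2 (19 min) — total 40+41+19 = 100 min.
Row-greedy (each worker in turn takes its cheapest remaining task) gives 236 min, worse by 136.
Next-best assignment: Rivera→Task T1, Jensen→Task T5, Huang→Task T2 = 117 min.
No other one-to-one assignment undercuts 100 min.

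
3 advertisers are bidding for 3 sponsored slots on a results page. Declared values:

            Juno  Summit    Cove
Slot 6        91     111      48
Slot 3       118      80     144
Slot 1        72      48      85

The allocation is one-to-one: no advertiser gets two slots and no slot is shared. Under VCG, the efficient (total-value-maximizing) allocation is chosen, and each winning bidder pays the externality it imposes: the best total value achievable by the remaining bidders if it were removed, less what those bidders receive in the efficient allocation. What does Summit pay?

Summit pays $19.

Efficient allocation: Juno→Slot 1 ($72), Summit→Slot 6 ($111), Cove→Slot 3 ($144); total welfare W = $327.
Summit receives Slot 6 at value $111, so the others get W − 111 = $216.
Without Summit: best allocation of the remaining 2 bidders over all 3 slots is Juno→Slot 6 ($91), Cove→Slot 3 ($144), total $235.
VCG payment = (others' best without Summit) − (others' welfare with Summit) = 235 − 216 = $19.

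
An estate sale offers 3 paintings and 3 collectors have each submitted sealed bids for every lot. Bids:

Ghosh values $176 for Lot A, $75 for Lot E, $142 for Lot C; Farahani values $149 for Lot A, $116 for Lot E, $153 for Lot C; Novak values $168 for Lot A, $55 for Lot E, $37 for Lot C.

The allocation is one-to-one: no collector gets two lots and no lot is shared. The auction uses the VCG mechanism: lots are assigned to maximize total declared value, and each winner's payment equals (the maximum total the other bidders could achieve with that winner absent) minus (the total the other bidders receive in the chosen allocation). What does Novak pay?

Novak pays $71.

Efficient allocation: Ghosh→Lot C ($142), Farahani→Lot E ($116), Novak→Lot A ($168); total welfare W = $426.
Novak receives Lot A at value $168, so the others get W − 168 = $258.
Without Novak: best allocation of the remaining 2 bidders over all 3 lots is Ghosh→Lot A ($176), Farahani→Lot C ($153), total $329.
VCG payment = (others' best without Novak) − (others' welfare with Novak) = 329 − 258 = $71.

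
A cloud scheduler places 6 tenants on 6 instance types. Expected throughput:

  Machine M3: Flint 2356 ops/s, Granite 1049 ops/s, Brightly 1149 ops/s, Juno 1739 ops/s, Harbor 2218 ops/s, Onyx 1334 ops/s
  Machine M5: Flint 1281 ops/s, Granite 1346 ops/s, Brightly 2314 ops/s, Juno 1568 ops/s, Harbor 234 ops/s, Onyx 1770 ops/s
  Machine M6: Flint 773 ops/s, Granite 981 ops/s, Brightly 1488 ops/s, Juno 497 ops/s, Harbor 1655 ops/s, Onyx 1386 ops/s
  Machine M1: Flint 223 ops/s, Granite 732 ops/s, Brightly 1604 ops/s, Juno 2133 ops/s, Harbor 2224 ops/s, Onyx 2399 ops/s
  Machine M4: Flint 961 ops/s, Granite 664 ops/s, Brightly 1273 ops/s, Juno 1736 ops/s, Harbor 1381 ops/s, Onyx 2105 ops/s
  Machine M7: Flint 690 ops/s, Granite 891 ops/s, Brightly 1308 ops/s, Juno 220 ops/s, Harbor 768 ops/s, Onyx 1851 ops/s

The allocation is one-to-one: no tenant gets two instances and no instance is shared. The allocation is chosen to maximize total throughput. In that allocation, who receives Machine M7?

Onyx receives Machine M7.

Optimal: Flint→Machine M3 (2356 ops/s), Granite→Machine M6 (981 ops/s), Brightly→Machine M5 (2314 ops/s), Juno→Machine M4 (1736 ops/s), Harbor→Machine M1 (2224 ops/s), Onyx→Machine M7 (1851 ops/s) — total 2356+981+2314+1736+2224+1851 = 11462 ops/s.
Max-entry greedy (repeatedly take the single best remaining cell) gives 11351 ops/s, worse by 111.
Swapping Onyx↔Flint (Onyx→Machine M3 1334 ops/s, Flint→Machine M7 690 ops/s) loses 2183.
Onyx's own top instance is Machine M1 (2399 ops/s), but forcing Onyx→Machine M1 and reassigning the rest optimally gives only 11351 ops/s — worse by 111.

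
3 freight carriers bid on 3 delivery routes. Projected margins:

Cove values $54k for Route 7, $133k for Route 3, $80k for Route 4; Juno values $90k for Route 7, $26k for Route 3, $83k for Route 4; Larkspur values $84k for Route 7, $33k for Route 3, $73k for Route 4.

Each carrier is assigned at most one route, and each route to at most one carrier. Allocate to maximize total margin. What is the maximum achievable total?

This is the linear assignment problem.
Optimal: Cove→Route 3 ($133k), Juno→Route 4 ($83k), Larkspur→Route 7 ($84k) — total 133+83+84 = $300k.
Column-greedy (each route in turn goes to its best remaining carrier) gives $296k, worse by 4.
Next-best assignment: Cove→Route 3, Juno→Route 7, Larkspur→Route 4 = $296k.
Swapping Larkspur↔Juno (Larkspur→Route 4 $73k, Juno→Route 7 $90k) loses 4.

Maximum total: $300k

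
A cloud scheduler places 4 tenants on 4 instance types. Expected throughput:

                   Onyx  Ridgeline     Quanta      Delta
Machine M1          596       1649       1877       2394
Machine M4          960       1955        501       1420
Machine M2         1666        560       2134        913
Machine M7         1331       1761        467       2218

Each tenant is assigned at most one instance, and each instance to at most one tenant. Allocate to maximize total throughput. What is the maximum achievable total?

Maximum total: 7814 ops/s

This is a one-to-one assignment (maximum-weight bipartite matching).
Optimal: Onyx→Machine M7 (1331 ops/s), Ridgeline→Machine M4 (1955 ops/s), Quanta→Machine M2 (2134 ops/s), Delta→Machine M1 (2394 ops/s) — total 1331+1955+2134+2394 = 7814 ops/s.
Row-greedy (each tenant in turn takes its best remaining instance) gives 7716 ops/s, worse by 98.
Next-best assignment: Onyx→Machine M2, Ridgeline→Machine M4, Quanta→Machine M1, Delta→Machine M7 = 7716 ops/s.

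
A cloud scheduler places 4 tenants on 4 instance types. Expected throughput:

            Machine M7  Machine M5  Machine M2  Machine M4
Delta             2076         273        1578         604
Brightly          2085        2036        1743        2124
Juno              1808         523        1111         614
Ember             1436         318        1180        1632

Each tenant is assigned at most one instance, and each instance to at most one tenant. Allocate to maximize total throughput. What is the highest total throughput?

Optimal: Delta→Machine M2 (1578 ops/s), Brightly→Machine M5 (2036 ops/s), Juno→Machine M7 (1808 ops/s), Ember→Machine M4 (1632 ops/s) — total 1578+2036+1808+1632 = 7054 ops/s.
Row-greedy (each tenant in turn takes its best remaining instance) gives 5629 ops/s, worse by 1425.

Maximum total: 7054 ops/s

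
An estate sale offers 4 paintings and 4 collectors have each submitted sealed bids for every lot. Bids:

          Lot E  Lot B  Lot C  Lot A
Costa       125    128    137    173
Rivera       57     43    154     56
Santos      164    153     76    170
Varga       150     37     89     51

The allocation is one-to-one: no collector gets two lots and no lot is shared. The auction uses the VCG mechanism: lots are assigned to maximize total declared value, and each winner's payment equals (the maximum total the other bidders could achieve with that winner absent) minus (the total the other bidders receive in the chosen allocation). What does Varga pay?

Efficient allocation: Costa→Lot A ($173), Rivera→Lot C ($154), Santos→Lot B ($153), Varga→Lot E ($150); total welfare W = $630.
Varga receives Lot E at value $150, so the others get W − 150 = $480.
Without Varga: best allocation of the remaining 3 bidders over all 4 lots is Costa→Lot A ($173), Rivera→Lot C ($154), Santos→Lot E ($164), total $491.
VCG payment = (others' best without Varga) − (others' welfare with Varga) = 491 − 480 = $11.

Varga pays $11.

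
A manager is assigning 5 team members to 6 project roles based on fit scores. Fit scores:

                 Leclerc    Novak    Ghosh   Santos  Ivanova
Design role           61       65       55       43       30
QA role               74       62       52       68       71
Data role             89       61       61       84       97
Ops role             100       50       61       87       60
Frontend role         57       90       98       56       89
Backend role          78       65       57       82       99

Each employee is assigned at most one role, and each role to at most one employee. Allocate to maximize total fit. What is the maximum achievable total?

Optimal: Leclerc→Ops role (100 pts), Novak→Design role (65 pts), Ghosh→Frontend role (98 pts), Santos→Data role (84 pts), Ivanova→Backend role (99 pts) — total 100+65+98+84+99 = 446 pts.

Max total: 446 pts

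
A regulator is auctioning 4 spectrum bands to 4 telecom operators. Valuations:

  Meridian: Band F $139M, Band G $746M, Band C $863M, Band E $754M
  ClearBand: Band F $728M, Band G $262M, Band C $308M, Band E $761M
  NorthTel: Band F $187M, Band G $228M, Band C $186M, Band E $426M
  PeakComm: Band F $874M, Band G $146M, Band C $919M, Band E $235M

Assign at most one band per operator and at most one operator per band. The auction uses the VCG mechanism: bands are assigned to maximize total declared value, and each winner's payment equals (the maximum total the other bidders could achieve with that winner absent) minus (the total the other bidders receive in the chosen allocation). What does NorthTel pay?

Efficient allocation: Meridian→Band G ($746M), ClearBand→Band F ($728M), NorthTel→Band E ($426M), PeakComm→Band C ($919M); total welfare W = $2819M.
NorthTel receives Band E at value $426M, so the others get W − 426 = $2393M.
Without NorthTel: best allocation of the remaining 3 bidders over all 4 bands is Meridian→Band C ($863M), ClearBand→Band E ($761M), PeakComm→Band F ($874M), total $2498M.
VCG payment = (others' best without NorthTel) − (others' welfare with NorthTel) = 2498 − 2393 = $105M.

NorthTel pays $105M.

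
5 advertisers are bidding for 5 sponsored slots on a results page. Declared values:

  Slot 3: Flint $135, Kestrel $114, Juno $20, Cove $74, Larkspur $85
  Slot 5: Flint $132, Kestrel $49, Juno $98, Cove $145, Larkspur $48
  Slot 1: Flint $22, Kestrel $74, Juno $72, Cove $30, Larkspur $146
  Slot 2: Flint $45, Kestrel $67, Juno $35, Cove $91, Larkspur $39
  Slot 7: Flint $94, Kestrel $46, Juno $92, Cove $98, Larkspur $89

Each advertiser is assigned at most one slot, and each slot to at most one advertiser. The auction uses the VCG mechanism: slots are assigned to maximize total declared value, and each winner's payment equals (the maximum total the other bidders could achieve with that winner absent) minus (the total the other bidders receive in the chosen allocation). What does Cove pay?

Efficient allocation: Flint→Slot 3 ($135), Kestrel→Slot 2 ($67), Juno→Slot 7 ($92), Cove→Slot 5 ($145), Larkspur→Slot 1 ($146); total welfare W = $585.
Cove receives Slot 5 at value $145, so the others get W − 145 = $440.
Without Cove: best allocation of the remaining 4 bidders over all 5 slots is Flint→Slot 5 ($132), Kestrel→Slot 3 ($114), Juno→Slot 7 ($92), Larkspur→Slot 1 ($146), total $484.
VCG payment = (others' best without Cove) − (others' welfare with Cove) = 484 − 440 = $44.

Cove pays $44.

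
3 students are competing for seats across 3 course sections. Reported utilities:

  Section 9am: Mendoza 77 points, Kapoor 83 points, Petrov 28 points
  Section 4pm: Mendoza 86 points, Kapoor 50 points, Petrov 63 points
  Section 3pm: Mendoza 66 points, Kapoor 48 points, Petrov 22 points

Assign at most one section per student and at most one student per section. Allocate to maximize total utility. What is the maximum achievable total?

Optimal: Mendoza→Section 3pm (66 points), Kapoor→Section 9am (83 points), Petrov→Section 4pm (63 points) — total 66+83+63 = 212 points.
Every other assignment is strictly worse.

Maximum total: 212 points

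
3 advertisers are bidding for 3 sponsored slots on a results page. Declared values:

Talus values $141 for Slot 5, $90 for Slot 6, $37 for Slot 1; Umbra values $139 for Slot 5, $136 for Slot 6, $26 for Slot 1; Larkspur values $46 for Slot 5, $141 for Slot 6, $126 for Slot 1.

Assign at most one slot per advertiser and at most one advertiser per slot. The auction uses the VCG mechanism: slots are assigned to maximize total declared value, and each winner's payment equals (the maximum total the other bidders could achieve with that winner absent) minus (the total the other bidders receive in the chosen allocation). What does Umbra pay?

Umbra pays $15.

Efficient allocation: Talus→Slot 5 ($141), Umbra→Slot 6 ($136), Larkspur→Slot 1 ($126); total welfare W = $403.
Umbra receives Slot 6 at value $136, so the others get W − 136 = $267.
Without Umbra: best allocation of the remaining 2 bidders over all 3 slots is Talus→Slot 5 ($141), Larkspur→Slot 6 ($141), total $282.
VCG payment = (others' best without Umbra) − (others' welfare with Umbra) = 282 − 267 = $15.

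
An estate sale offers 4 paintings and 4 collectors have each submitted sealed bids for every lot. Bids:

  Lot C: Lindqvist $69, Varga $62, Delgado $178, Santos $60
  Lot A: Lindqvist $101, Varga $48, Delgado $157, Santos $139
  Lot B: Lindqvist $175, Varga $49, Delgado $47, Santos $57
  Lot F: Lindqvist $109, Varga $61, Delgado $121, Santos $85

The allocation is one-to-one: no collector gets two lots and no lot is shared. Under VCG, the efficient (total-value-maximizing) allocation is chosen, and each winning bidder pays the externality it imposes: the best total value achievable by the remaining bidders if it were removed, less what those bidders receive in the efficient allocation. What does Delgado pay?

Efficient allocation: Lindqvist→Lot B ($175), Varga→Lot F ($61), Delgado→Lot C ($178), Santos→Lot A ($139); total welfare W = $553.
Delgado receives Lot C at value $178, so the others get W − 178 = $375.
Without Delgado: best allocation of the remaining 3 bidders over all 4 lots is Lindqvist→Lot B ($175), Varga→Lot C ($62), Santos→Lot A ($139), total $376.
VCG payment = (others' best without Delgado) − (others' welfare with Delgado) = 376 − 375 = $1.

Delgado pays $1.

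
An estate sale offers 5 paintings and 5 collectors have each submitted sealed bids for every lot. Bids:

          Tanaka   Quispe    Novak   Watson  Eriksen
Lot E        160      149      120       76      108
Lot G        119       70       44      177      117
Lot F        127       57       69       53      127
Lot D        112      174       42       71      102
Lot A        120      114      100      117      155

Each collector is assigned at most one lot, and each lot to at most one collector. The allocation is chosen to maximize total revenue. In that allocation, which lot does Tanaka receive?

Optimal: Tanaka→Lot F ($127), Quispe→Lot D ($174), Novak→Lot E ($120), Watson→Lot G ($177), Eriksen→Lot A ($155) — total 127+174+120+177+155 = $753.
Row-greedy (each collector in turn takes its best remaining lot) gives $738, worse by 15.
Swapping Watson↔Eriksen (Watson→Lot A $117, Eriksen→Lot G $117) loses 98.
Every other assignment is strictly worse.
Tanaka's own top lot is Lot E ($160), but forcing Tanaka→Lot E and reassigning the rest optimally gives only $738 — worse by 15.

Tanaka receives Lot F.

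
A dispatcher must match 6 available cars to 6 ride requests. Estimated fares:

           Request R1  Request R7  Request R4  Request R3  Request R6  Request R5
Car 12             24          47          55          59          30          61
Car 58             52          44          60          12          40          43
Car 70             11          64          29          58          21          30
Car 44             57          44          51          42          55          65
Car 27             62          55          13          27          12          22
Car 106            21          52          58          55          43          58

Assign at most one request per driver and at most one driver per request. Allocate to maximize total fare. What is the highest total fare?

Treat this as an assignment problem: match each driver to one request.
Optimal: Car 12→Request R3 ($59), Car 58→Request R4 ($60), Car 70→Request R7 ($64), Car 44→Request R6 ($55), Car 27→Request R1 ($62), Car 106→Request R5 ($58) — total 59+60+64+55+62+58 = $358.
Row-greedy (each driver in turn takes its best remaining request) gives $312, worse by 46.
Next-best assignment: Car 12→Request R5, Car 58→Request R4, Car 70→Request R7, Car 44→Request R6, Car 27→Request R1, Car 106→Request R3 = $357.
Swapping Car 44↔Car 58 (Car 44→Request R4 $51, Car 58→Request R6 $40) loses 24.
Every other assignment is strictly worse.

Maximum total: $358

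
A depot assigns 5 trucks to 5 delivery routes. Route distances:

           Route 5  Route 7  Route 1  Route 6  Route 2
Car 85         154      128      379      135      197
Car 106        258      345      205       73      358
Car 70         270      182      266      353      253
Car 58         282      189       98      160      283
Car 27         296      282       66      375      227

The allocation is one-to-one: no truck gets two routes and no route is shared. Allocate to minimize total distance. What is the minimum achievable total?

Minimum total: 734 km

This is a one-to-one assignment (minimum-cost bipartite matching).
Optimal: Car 85→Route 5 (154 km), Car 106→Route 6 (73 km), Car 70→Route 7 (182 km), Car 58→Route 1 (98 km), Car 27→Route 2 (227 km) — total 154+73+182+98+227 = 734 km.
Column-greedy (each route in turn goes to its cheapest remaining truck) gives 758 km, worse by 24.
Next-best assignment: Car 85→Route 5, Car 106→Route 6, Car 70→Route 2, Car 58→Route 7, Car 27→Route 1 = 735 km.
Swapping Car 27↔Car 106 (Car 27→Route 6 375 km, Car 106→Route 2 358 km) adds 433.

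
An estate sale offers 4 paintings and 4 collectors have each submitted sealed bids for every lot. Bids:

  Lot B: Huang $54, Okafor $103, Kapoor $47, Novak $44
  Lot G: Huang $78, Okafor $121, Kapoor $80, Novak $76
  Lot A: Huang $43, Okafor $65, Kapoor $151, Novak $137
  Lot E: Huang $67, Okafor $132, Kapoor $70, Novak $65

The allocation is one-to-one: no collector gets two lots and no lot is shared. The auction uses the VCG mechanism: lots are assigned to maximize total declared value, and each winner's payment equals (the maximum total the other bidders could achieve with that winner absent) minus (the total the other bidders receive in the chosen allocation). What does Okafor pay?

Okafor pays $13.

Efficient allocation: Huang→Lot B ($54), Okafor→Lot E ($132), Kapoor→Lot A ($151), Novak→Lot G ($76); total welfare W = $413.
Okafor receives Lot E at value $132, so the others get W − 132 = $281.
Without Okafor: best allocation of the remaining 3 bidders over all 4 lots is Huang→Lot G ($78), Kapoor→Lot A ($151), Novak→Lot E ($65), total $294.
VCG payment = (others' best without Okafor) − (others' welfare with Okafor) = 294 − 281 = $13.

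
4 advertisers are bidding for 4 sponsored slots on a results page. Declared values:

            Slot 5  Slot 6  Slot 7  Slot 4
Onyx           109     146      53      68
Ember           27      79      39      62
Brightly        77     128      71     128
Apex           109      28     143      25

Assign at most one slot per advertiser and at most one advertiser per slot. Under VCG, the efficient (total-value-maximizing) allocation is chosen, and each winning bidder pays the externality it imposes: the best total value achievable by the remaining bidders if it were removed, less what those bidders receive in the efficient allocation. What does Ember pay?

Efficient allocation: Onyx→Slot 5 ($109), Ember→Slot 6 ($79), Brightly→Slot 4 ($128), Apex→Slot 7 ($143); total welfare W = $459.
Ember receives Slot 6 at value $79, so the others get W − 79 = $380.
Without Ember: best allocation of the remaining 3 bidders over all 4 slots is Onyx→Slot 6 ($146), Brightly→Slot 4 ($128), Apex→Slot 7 ($143), total $417.
VCG payment = (others' best without Ember) − (others' welfare with Ember) = 417 − 380 = $37.

Ember pays $37.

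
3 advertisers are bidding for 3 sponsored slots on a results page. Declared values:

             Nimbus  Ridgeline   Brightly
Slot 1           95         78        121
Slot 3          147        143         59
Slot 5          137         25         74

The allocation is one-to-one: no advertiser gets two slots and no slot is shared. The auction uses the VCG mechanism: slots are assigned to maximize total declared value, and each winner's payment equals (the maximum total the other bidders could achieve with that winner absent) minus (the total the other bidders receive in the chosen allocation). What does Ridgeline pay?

Efficient allocation: Nimbus→Slot 5 ($137), Ridgeline→Slot 3 ($143), Brightly→Slot 1 ($121); total welfare W = $401.
Ridgeline receives Slot 3 at value $143, so the others get W − 143 = $258.
Without Ridgeline: best allocation of the remaining 2 bidders over all 3 slots is Nimbus→Slot 3 ($147), Brightly→Slot 1 ($121), total $268.
VCG payment = (others' best without Ridgeline) − (others' welfare with Ridgeline) = 268 − 258 = $10.

Ridgeline pays $10.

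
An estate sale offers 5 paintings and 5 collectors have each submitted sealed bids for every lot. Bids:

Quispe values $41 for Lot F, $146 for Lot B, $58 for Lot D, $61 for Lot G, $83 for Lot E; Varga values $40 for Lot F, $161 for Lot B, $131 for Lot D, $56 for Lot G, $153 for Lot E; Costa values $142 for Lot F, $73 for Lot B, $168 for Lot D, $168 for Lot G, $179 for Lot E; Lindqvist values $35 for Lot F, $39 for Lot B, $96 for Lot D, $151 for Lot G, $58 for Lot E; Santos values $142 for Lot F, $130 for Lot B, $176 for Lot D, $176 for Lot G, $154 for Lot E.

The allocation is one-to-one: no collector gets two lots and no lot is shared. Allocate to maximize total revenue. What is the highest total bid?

Optimal: Quispe→Lot B ($146), Varga→Lot E ($153), Costa→Lot F ($142), Lindqvist→Lot G ($151), Santos→Lot D ($176) — total 146+153+142+151+176 = $768.
Max-entry greedy (repeatedly take the single best remaining cell) gives $708, worse by 60.
No other one-to-one assignment exceeds $768.

Max total: $768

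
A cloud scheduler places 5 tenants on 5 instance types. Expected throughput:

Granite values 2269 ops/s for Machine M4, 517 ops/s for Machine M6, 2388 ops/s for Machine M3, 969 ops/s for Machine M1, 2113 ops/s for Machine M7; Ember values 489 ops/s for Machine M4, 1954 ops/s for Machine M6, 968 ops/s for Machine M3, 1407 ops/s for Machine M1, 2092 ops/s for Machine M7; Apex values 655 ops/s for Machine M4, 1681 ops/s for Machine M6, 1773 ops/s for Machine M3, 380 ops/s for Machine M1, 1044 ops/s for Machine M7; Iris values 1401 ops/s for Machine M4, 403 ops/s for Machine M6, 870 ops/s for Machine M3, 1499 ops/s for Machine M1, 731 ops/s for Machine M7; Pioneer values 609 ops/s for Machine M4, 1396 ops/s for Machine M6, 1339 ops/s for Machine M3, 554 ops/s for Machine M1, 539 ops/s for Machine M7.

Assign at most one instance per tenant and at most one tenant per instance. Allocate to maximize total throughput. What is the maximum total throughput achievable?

This is the linear assignment problem.
Optimal: Granite→Machine M4 (2269 ops/s), Ember→Machine M7 (2092 ops/s), Apex→Machine M3 (1773 ops/s), Iris→Machine M1 (1499 ops/s), Pioneer→Machine M6 (1396 ops/s) — total 2269+2092+1773+1499+1396 = 9029 ops/s.
Column-greedy (each instance in turn goes to its best remaining tenant) gives 8034 ops/s, worse by 995.

Maximum total: 9029 ops/s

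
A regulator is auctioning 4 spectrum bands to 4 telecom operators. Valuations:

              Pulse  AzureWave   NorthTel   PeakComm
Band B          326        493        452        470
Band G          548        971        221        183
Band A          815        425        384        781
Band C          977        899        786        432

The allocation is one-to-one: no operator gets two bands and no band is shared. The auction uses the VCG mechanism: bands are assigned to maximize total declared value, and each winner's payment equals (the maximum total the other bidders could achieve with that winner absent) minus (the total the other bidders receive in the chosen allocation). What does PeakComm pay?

Efficient allocation: Pulse→Band C ($977M), AzureWave→Band G ($971M), NorthTel→Band B ($452M), PeakComm→Band A ($781M); total welfare W = $3181M.
PeakComm receives Band A at value $781M, so the others get W − 781 = $2400M.
Without PeakComm: best allocation of the remaining 3 bidders over all 4 bands is Pulse→Band A ($815M), AzureWave→Band G ($971M), NorthTel→Band C ($786M), total $2572M.
VCG payment = (others' best without PeakComm) − (others' welfare with PeakComm) = 2572 − 2400 = $172M.

PeakComm pays $172M.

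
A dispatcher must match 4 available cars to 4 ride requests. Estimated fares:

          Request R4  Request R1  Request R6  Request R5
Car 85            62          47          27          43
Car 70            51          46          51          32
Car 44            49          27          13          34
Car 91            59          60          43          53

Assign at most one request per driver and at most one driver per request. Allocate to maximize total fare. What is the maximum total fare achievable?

Maximum total: $207

This is the linear assignment problem.
Optimal: Car 85→Request R4 ($62), Car 70→Request R6 ($51), Car 44→Request R5 ($34), Car 91→Request R1 ($60) — total 62+51+34+60 = $207.
Next-best assignment: Car 85→Request R5, Car 70→Request R6, Car 44→Request R4, Car 91→Request R1 = $203.
Swapping Car 85↔Car 91 (Car 85→Request R1 $47, Car 91→Request R4 $59) loses 16.
Checked against all permutations: $207 is optimal.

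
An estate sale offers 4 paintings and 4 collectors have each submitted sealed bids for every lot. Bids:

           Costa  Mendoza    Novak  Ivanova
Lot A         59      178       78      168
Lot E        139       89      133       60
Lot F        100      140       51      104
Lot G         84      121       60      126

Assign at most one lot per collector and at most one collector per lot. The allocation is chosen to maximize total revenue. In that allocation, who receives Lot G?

Optimal: Costa→Lot F ($100), Mendoza→Lot A ($178), Novak→Lot E ($133), Ivanova→Lot G ($126) — total 100+178+133+126 = $537.
Max-entry greedy (repeatedly take the single best remaining cell) gives $494, worse by 43.
Ivanova's own top lot is Lot A ($168), but forcing Ivanova→Lot A and reassigning the rest optimally gives only $525 — worse by 12.

Ivanova receives Lot G.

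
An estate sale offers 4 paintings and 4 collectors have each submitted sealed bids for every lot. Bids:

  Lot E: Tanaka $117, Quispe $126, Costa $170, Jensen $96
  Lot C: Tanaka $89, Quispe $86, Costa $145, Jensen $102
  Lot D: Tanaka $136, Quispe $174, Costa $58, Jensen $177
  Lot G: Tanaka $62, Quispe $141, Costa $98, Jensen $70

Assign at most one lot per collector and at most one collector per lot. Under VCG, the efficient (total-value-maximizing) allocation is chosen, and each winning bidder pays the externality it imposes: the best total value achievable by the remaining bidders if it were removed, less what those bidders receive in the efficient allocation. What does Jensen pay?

Efficient allocation: Tanaka→Lot E ($117), Quispe→Lot G ($141), Costa→Lot C ($145), Jensen→Lot D ($177); total welfare W = $580.
Jensen receives Lot D at value $177, so the others get W − 177 = $403.
Without Jensen: best allocation of the remaining 3 bidders over all 4 lots is Tanaka→Lot D ($136), Quispe→Lot G ($141), Costa→Lot E ($170), total $447.
VCG payment = (others' best without Jensen) − (others' welfare with Jensen) = 447 − 403 = $44.

Jensen pays $44.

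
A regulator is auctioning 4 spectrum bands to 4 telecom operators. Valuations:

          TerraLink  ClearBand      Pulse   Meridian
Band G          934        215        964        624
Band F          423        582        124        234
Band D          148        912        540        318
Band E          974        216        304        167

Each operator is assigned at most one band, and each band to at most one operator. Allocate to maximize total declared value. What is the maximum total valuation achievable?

Maximum total: $3084M

Optimal: TerraLink→Band E ($974M), ClearBand→Band D ($912M), Pulse→Band G ($964M), Meridian→Band F ($234M) — total 974+912+964+234 = $3084M.
Column-greedy (each band in turn goes to its best remaining operator) gives $2838M, worse by 246.
Next-best assignment: TerraLink→Band E, ClearBand→Band F, Pulse→Band G, Meridian→Band D = $2838M.
Swapping Meridian↔TerraLink (Meridian→Band E $167M, TerraLink→Band F $423M) loses 618.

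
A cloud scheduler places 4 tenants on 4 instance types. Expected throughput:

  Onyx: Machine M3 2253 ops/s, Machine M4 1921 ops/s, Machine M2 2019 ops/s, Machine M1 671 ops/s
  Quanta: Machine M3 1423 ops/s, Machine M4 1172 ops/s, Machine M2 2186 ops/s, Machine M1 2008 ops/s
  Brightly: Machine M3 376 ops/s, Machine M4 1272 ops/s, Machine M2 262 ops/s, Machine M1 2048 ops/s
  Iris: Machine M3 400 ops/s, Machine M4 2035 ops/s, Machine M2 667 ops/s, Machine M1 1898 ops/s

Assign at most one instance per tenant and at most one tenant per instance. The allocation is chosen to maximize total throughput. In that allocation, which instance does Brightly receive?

Optimal: Onyx→Machine M3 (2253 ops/s), Quanta→Machine M2 (2186 ops/s), Brightly→Machine M1 (2048 ops/s), Iris→Machine M4 (2035 ops/s) — total 2253+2186+2048+2035 = 8522 ops/s.
Swapping Quanta↔Brightly (Quanta→Machine M1 2008 ops/s, Brightly→Machine M2 262 ops/s) loses 1964.

Brightly receives Machine M1.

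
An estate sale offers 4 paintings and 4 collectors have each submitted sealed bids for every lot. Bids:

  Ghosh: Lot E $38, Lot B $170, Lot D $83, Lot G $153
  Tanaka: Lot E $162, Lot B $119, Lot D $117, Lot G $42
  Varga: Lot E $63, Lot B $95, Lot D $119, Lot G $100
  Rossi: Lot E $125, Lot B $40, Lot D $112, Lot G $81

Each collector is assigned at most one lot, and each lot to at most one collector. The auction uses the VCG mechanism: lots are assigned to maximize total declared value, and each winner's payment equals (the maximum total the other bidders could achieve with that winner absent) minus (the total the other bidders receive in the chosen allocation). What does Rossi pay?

Rossi pays $19.

Efficient allocation: Ghosh→Lot B ($170), Tanaka→Lot E ($162), Varga→Lot G ($100), Rossi→Lot D ($112); total welfare W = $544.
Rossi receives Lot D at value $112, so the others get W − 112 = $432.
Without Rossi: best allocation of the remaining 3 bidders over all 4 lots is Ghosh→Lot B ($170), Tanaka→Lot E ($162), Varga→Lot D ($119), total $451.
VCG payment = (others' best without Rossi) − (others' welfare with Rossi) = 451 − 432 = $19.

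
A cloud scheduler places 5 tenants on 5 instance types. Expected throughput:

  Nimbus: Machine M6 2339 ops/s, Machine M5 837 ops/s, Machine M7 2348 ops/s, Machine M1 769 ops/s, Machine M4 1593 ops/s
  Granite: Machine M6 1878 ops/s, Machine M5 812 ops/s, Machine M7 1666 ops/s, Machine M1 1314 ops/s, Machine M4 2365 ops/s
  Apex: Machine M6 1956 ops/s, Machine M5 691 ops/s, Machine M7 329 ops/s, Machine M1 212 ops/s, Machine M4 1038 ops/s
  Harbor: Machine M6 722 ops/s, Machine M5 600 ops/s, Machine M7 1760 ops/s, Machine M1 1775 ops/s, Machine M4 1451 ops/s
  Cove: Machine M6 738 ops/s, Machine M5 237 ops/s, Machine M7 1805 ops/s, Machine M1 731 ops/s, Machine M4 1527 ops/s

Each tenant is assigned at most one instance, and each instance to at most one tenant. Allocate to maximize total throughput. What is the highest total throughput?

Maximum total: 8975 ops/s

This is a one-to-one assignment (maximum-weight bipartite matching).
Optimal: Nimbus→Machine M6 (2339 ops/s), Granite→Machine M4 (2365 ops/s), Apex→Machine M5 (691 ops/s), Harbor→Machine M1 (1775 ops/s), Cove→Machine M7 (1805 ops/s) — total 2339+2365+691+1775+1805 = 8975 ops/s.
Max-entry greedy (repeatedly take the single best remaining cell) gives 8681 ops/s, worse by 294.
Next-best assignment: Nimbus→Machine M5, Granite→Machine M4, Apex→Machine M6, Harbor→Machine M1, Cove→Machine M7 = 8738 ops/s.
Checked against all permutations: 8975 ops/s is optimal.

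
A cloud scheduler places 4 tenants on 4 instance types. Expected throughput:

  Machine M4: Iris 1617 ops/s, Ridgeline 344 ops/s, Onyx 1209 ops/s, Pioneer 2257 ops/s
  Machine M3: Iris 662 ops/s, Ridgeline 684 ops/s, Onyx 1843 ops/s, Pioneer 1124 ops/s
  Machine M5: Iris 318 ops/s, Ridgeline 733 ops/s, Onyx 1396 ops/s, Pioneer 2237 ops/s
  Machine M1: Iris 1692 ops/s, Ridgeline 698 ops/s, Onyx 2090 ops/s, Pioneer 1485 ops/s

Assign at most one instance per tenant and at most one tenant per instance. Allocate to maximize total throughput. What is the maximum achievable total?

Max total: 6628 ops/s

Optimal: Iris→Machine M4 (1617 ops/s), Ridgeline→Machine M3 (684 ops/s), Onyx→Machine M1 (2090 ops/s), Pioneer→Machine M5 (2237 ops/s) — total 1617+684+2090+2237 = 6628 ops/s.
Column-greedy (each instance in turn goes to its best remaining tenant) gives 6525 ops/s, worse by 103.
Next-best assignment: Iris→Machine M1, Ridgeline→Machine M5, Onyx→Machine M3, Pioneer→Machine M4 = 6525 ops/s.
Swapping Pioneer↔Onyx (Pioneer→Machine M1 1485 ops/s, Onyx→Machine M5 1396 ops/s) loses 1446.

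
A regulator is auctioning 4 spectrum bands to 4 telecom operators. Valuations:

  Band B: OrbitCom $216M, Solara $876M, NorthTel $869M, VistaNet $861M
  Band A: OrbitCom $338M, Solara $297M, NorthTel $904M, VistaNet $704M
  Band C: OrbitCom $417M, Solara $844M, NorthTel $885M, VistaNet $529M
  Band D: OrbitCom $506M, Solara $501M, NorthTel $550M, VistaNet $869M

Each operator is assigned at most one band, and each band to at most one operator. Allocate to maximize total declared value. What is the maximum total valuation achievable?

This is the linear assignment problem.
Optimal: OrbitCom→Band D ($506M), Solara→Band C ($844M), NorthTel→Band A ($904M), VistaNet→Band B ($861M) — total 506+844+904+861 = $3115M.
Max-entry greedy (repeatedly take the single best remaining cell) gives $3066M, worse by 49.
No other one-to-one assignment exceeds $3115M.

Maximum total: $3115M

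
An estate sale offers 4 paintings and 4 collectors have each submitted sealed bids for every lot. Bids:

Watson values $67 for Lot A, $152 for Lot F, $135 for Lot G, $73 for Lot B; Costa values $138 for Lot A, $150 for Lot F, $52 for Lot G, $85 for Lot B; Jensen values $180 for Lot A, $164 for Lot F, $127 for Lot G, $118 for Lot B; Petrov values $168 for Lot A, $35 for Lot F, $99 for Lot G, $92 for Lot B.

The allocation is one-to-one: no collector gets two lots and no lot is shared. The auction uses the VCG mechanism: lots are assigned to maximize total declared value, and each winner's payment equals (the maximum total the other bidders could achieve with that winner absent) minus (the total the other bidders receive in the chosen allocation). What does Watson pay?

Efficient allocation: Watson→Lot G ($135), Costa→Lot F ($150), Jensen→Lot B ($118), Petrov→Lot A ($168); total welfare W = $571.
Watson receives Lot G at value $135, so the others get W − 135 = $436.
Without Watson: best allocation of the remaining 3 bidders over all 4 lots is Costa→Lot F ($150), Jensen→Lot G ($127), Petrov→Lot A ($168), total $445.
VCG payment = (others' best without Watson) − (others' welfare with Watson) = 445 − 436 = $9.

Watson pays $9.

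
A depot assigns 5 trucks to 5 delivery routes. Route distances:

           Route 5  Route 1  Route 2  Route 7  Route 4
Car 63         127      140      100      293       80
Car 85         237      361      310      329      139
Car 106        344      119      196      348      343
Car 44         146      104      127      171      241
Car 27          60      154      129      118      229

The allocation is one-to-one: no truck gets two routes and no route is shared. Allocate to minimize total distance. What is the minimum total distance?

Min total: 589 km

Optimal: Car 63→Route 2 (100 km), Car 85→Route 4 (139 km), Car 106→Route 1 (119 km), Car 44→Route 7 (171 km), Car 27→Route 5 (60 km) — total 100+139+119+171+60 = 589 km.
Row-greedy (each truck in turn takes its cheapest remaining route) gives 681 km, worse by 92.
No other one-to-one assignment undercuts 589 km.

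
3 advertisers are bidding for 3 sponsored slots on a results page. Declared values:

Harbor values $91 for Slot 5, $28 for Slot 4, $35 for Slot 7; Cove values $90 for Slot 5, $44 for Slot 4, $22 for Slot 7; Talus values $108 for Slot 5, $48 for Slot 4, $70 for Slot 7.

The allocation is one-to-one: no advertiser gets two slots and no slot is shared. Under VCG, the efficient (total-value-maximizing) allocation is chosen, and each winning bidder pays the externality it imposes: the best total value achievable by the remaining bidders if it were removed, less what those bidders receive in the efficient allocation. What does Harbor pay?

Harbor pays $46.

Efficient allocation: Harbor→Slot 5 ($91), Cove→Slot 4 ($44), Talus→Slot 7 ($70); total welfare W = $205.
Harbor receives Slot 5 at value $91, so the others get W − 91 = $114.
Without Harbor: best allocation of the remaining 2 bidders over all 3 slots is Cove→Slot 5 ($90), Talus→Slot 7 ($70), total $160.
VCG payment = (others' best without Harbor) − (others' welfare with Harbor) = 160 − 114 = $46.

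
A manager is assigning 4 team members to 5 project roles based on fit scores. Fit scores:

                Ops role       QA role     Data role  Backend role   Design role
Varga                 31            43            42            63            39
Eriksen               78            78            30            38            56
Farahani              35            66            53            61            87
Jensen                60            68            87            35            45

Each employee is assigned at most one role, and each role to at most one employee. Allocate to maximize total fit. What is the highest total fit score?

Maximum total: 315 pts

Optimal: Varga→Backend role (63 pts), Eriksen→Ops role (78 pts), Farahani→Design role (87 pts), Jensen→Data role (87 pts) — total 63+78+87+87 = 315 pts.
Column-greedy (each role in turn goes to its best remaining employee) gives 262 pts, worse by 53.
Swapping Farahani↔Jensen (Farahani→Data role 53 pts, Jensen→Design role 45 pts) loses 76.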